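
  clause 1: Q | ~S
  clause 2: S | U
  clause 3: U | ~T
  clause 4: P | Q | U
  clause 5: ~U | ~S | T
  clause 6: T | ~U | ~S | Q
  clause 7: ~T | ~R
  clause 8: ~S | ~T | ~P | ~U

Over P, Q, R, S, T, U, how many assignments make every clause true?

There are 2^6 = 64 truth assignments over (P, Q, R, S, T, U).
Split on R. With R = 1, the clauses containing R are satisfied and ~R drops from the rest; 6 of the 2^5 = 32 assignments to the other variables satisfy what remains.
With R = 0, by the same count on the reduced clause set, 11 assignments work.
(One model: P=F, Q=F, R=F, S=F, T=F, U=T.)
Total: 6 + 11 = 17.

17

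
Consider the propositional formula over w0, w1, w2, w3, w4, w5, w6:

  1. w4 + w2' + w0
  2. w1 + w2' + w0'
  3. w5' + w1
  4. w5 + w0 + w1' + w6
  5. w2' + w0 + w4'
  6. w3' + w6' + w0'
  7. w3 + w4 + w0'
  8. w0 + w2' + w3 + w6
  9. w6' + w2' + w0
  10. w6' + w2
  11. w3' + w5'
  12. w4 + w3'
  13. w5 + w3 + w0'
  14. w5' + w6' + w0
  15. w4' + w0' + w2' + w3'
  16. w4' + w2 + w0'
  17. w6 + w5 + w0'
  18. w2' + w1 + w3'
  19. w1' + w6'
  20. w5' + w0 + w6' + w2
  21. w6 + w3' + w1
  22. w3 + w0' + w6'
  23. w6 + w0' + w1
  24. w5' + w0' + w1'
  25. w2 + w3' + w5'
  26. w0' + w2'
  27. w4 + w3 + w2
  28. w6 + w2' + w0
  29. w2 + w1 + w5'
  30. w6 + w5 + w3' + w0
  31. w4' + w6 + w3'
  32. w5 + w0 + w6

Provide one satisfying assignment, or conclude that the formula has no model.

Try w5 = 1.
Unit clause (w1) forces w1 = 1.
Unit clause (w3') forces w3 = 0.
Unit clause (w6') forces w6 = 0.
Unit clause (w0') forces w0 = 0.
Unit clause (w2') forces w2 = 0.
Unit clause (w4) forces w4 = 1.
This assignment satisfies each clause.

w0=0; w1=1; w2=0; w3=0; w4=1; w5=1; w6=0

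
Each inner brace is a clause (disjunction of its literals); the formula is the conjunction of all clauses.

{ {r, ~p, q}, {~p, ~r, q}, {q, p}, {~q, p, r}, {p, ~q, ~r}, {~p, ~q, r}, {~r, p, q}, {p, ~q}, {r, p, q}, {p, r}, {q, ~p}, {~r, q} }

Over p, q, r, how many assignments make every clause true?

1

There are 2^3 = 8 truth assignments over (p, q, r).
Check each against the 12 clauses (columns in the order p, q, r):
  F F F  ✗ fails (q | p)
  F F T  ✗ fails (q | p)
  F T F  ✗ fails (~q | p | r)
  F T T  ✗ fails (p | ~q | ~r)
  T F F  ✗ fails (r | ~p | q)
  T F T  ✗ fails (~p | ~r | q)
  T T F  ✗ fails (~p | ~q | r)
  T T T  ✓ satisfies all
1 of the 8 rows is a model.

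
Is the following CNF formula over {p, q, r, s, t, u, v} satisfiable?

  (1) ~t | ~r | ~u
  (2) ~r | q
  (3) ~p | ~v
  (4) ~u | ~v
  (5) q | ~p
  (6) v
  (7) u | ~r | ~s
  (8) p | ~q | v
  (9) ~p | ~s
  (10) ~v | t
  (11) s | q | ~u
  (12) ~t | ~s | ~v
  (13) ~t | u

The clause (v) is unit, so v = 1.
The clause (~p) is unit, so p = 0.
The clause (~u) is unit, so u = 0.
The clause (t) is unit, so t = 1.
Now (~t) is unsatisfied and unit — conflict.
No assignment satisfies every clause.

No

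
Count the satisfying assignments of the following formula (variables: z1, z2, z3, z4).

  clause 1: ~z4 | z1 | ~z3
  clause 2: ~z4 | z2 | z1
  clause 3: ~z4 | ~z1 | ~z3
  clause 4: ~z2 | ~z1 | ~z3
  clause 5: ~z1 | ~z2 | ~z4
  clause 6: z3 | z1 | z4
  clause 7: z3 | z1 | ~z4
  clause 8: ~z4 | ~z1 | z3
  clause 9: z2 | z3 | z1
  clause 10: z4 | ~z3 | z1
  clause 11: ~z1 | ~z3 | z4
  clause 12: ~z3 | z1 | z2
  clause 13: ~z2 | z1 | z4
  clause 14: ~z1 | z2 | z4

1

There are 2^4 = 16 truth assignments over (z1, z2, z3, z4).
Check each against the 14 clauses (columns in the order z1, z2, z3, z4):
  F F F F  ✗ fails (z3 | z1 | z4)
  F F F T  ✗ fails (~z4 | z2 | z1)
  F F T F  ✗ fails (z4 | ~z3 | z1)
  F F T T  ✗ fails (~z4 | z1 | ~z3)
  F T F F  ✗ fails (z3 | z1 | z4)
  F T F T  ✗ fails (z3 | z1 | ~z4)
  F T T F  ✗ fails (z4 | ~z3 | z1)
  F T T T  ✗ fails (~z4 | z1 | ~z3)
  T F F F  ✗ fails (~z1 | z2 | z4)
  T F F T  ✗ fails (~z4 | ~z1 | z3)
  T F T F  ✗ fails (~z1 | ~z3 | z4)
  T F T T  ✗ fails (~z4 | ~z1 | ~z3)
  T T F F  ✓ satisfies all
  T T F T  ✗ fails (~z1 | ~z2 | ~z4)
  T T T F  ✗ fails (~z2 | ~z1 | ~z3)
  T T T T  ✗ fails (~z4 | ~z1 | ~z3)
1 of the 16 rows is a model.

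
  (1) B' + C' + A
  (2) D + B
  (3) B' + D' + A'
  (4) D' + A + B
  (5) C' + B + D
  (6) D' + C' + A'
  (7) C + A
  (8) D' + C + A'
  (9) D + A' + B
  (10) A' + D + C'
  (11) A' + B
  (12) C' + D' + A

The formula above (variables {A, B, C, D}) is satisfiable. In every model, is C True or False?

False

Suppose C = 1.
Case B = 0:
The clause (D) is unit, so D = 1.
The clause (A) is unit, so A = 1.
That conflicts with the unit clause (A').
Undo B and try B = 1.
The clause (A) is unit, so A = 1.
The clause (D') is unit, so D = 0.
That conflicts with the unit clause (D).
Neither B = 1 nor B = 0 works.
So every satisfying assignment has C = False.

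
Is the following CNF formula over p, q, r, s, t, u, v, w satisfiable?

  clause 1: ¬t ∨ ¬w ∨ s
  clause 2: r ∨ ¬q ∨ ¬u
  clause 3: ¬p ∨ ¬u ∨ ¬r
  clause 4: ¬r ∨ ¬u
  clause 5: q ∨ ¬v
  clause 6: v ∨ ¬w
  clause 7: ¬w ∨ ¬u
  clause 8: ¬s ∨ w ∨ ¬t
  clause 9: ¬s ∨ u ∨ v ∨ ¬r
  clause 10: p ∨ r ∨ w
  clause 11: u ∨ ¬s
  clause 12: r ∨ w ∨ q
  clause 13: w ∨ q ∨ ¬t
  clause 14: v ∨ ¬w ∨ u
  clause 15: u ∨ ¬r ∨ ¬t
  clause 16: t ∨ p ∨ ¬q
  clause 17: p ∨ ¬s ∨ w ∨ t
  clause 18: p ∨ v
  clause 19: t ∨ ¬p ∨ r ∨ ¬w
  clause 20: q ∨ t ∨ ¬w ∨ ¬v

Suppose r = True.
Unit clause (¬u) forces u = False.
Unit clause (¬s) forces s = False.
Unit clause (¬t) forces t = False.
Suppose q = True.
Unit clause (p) forces p = True.
Suppose v = True.
All clauses hold; w can take either value.
A satisfying assignment: p: True, q: True, r: True, s: False, t: False, u: False, v: True, w: True.

Satisfiable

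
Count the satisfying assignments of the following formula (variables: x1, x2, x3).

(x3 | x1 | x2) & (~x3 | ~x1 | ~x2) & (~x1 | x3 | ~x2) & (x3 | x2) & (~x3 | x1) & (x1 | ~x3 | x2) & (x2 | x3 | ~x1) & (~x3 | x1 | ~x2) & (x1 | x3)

1

There are 2^3 = 8 truth assignments over (x1, x2, x3).
Check each against the 9 clauses (columns in the order x1, x2, x3):
  F F F  ✗ fails (x3 | x1 | x2)
  F F T  ✗ fails (~x3 | x1)
  F T F  ✗ fails (x1 | x3)
  F T T  ✗ fails (~x3 | x1)
  T F F  ✗ fails (x3 | x2)
  T F T  ✓ satisfies all
  T T F  ✗ fails (~x1 | x3 | ~x2)
  T T T  ✗ fails (~x3 | ~x1 | ~x2)
1 of the 8 rows is a model.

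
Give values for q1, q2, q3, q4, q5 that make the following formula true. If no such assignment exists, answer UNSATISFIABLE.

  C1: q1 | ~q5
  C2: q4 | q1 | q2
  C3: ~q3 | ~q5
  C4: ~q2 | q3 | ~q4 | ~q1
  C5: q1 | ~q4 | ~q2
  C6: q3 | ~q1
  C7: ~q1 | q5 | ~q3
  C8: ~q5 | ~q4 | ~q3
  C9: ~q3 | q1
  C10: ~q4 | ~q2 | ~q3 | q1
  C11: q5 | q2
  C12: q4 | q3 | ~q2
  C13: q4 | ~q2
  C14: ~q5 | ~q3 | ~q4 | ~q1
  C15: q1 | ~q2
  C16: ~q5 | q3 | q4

UNSATISFIABLE

Try q1 = 1.
From the singleton clause (q3), q3 = 1.
From the singleton clause (~q5), q5 = 0.
That conflicts with the unit clause (q5).
Undo q1 and try q1 = 0.
From the singleton clause (~q5), q5 = 0.
From the singleton clause (~q3), q3 = 0.
From the singleton clause (q2), q2 = 1.
That conflicts with the unit clause (~q2).
Neither q1 = 1 nor q1 = 0 works.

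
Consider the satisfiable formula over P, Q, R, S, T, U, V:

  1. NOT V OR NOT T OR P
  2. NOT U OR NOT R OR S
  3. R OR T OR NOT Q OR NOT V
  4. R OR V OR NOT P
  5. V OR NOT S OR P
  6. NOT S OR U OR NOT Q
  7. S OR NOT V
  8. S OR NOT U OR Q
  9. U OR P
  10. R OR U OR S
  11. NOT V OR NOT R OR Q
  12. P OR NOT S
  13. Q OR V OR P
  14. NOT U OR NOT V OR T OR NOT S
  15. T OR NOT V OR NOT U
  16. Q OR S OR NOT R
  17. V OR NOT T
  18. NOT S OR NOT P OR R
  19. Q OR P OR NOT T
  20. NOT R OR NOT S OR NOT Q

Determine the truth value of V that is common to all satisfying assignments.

False

Suppose V = true.
(S) alone gives S = true.
(P) alone gives P = true.
(R) alone gives R = true.
(Q) alone gives Q = true.
Now (NOT Q) is unsatisfied and unit — conflict.
So every satisfying assignment has V = False.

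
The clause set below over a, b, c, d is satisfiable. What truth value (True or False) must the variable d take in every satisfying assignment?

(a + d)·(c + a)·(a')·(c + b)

True

Suppose d = 0.
Unit clause (a) forces a = 1.
But (a') is also a unit clause — contradiction.
So every satisfying assignment has d = True.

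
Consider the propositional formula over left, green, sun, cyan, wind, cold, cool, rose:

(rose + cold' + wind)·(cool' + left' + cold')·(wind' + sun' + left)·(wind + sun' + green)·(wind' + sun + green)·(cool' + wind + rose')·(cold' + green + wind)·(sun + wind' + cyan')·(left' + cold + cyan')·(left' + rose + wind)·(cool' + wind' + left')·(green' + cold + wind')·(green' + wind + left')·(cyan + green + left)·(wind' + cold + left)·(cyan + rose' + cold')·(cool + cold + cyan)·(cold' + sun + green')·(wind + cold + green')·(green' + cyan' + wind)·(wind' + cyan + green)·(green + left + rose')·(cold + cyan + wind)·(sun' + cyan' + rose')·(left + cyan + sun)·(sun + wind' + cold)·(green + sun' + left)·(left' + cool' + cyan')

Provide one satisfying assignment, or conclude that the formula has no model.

Branch on rose: set rose = 0.
Branch on cold: set cold = 0.
Branch on left: set left = 0.
The clause (wind') is unit, so wind = 0.
The clause (green') is unit, so green = 0.
The clause (sun') is unit, so sun = 0.
The clause (cyan) is unit, so cyan = 1.
Every clause is now satisfied; cool is unconstrained.

left: 0, green: 0, sun: 0, cyan: 1, wind: 0, cold: 0, cool: 1, rose: 0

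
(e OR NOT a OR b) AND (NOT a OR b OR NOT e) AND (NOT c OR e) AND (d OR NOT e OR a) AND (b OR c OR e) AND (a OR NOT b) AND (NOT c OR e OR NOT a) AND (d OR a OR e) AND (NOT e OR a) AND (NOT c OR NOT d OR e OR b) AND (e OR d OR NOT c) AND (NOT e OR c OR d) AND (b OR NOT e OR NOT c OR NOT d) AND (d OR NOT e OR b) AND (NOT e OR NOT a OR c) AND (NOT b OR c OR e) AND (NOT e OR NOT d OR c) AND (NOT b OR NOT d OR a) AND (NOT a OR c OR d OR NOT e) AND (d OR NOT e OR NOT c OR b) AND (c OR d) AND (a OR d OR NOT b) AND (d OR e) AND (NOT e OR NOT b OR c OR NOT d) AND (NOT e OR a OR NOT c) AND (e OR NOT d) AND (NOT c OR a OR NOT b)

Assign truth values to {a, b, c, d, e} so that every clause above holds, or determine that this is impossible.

a ↦ true,  b ↦ true,  c ↦ true,  d ↦ true,  e ↦ true

Try c = true.
The clause (e) is unit, so e = true.
The clause (a) is unit, so a = true.
The clause (b) is unit, so b = true.
All clauses hold; d can take either value.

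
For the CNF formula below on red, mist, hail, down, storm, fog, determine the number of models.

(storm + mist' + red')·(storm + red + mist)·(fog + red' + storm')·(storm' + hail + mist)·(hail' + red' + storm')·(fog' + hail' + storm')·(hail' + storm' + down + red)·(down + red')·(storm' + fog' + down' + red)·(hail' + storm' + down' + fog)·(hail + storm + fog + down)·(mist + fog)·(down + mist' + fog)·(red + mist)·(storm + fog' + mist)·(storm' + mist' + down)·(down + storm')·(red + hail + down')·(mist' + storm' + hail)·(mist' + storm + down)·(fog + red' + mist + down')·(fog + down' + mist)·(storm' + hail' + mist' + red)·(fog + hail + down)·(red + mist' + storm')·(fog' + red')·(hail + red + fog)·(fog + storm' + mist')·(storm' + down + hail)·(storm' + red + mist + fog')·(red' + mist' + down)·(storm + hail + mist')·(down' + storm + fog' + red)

There are 2^6 = 64 truth assignments over (red, mist, hail, down, storm, fog).
Split on hail. With hail = 1, the clauses containing hail are satisfied and hail' drops from the rest; 1 of the 2^5 = 32 assignments to the other variables satisfy what remains.
With hail = 0, by the same count on the reduced clause set, 0 assignments work.
(One model: red=F, mist=T, hail=T, down=T, storm=F, fog=F.)
Total: 1 + 0 = 1.

1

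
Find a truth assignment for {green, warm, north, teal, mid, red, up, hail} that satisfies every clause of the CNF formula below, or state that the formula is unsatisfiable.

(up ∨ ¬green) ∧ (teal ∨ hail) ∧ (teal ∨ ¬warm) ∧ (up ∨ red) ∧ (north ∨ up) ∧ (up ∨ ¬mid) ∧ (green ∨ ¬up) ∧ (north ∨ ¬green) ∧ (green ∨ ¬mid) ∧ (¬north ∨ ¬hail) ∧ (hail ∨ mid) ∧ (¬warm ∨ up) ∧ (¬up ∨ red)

green: True, warm: True, north: True, teal: True, mid: True, red: True, up: True, hail: False

Suppose up = True.
(green) alone gives green = True.
(north) alone gives north = True.
(¬hail) alone gives hail = False.
(teal) alone gives teal = True.
(mid) alone gives mid = True.
(red) alone gives red = True.
Every clause is now satisfied; warm is unconstrained.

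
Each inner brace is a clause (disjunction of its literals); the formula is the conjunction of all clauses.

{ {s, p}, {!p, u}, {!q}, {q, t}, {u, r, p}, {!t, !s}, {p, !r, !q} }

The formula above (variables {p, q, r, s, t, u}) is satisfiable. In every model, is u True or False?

True

Suppose u = false.
(!p) alone gives p = false.
(s) alone gives s = true.
(!q) alone gives q = false.
(t) alone gives t = true.
But (!t) is also a unit clause — contradiction.
So every satisfying assignment has u = True.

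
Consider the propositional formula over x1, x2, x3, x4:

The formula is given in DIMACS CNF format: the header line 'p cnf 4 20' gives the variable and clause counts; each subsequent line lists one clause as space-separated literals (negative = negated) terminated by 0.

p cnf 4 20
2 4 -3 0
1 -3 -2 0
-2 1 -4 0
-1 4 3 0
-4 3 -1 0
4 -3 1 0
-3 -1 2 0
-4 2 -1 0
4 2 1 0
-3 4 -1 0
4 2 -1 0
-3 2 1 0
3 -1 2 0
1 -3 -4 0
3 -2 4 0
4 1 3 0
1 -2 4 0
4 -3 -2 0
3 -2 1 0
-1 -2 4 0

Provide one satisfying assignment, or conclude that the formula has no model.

Branch on x2: set x2 = True.
Branch on x1: set x1 = True.
(x4) alone gives x4 = True.
(x3) alone gives x3 = True.
Every clause now holds.

x1: True, x2: True, x3: True, x4: True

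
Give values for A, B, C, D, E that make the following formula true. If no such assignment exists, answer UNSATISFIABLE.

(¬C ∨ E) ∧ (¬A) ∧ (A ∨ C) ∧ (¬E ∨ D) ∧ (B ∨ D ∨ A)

From the singleton clause (¬A), A = False.
From the singleton clause (C), C = True.
From the singleton clause (E), E = True.
From the singleton clause (D), D = True.
No clause remains; B is free.

A ↦ False; B ↦ True; C ↦ True; D ↦ True; E ↦ True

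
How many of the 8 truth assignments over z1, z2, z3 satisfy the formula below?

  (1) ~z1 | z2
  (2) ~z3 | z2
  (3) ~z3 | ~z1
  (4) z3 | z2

3

There are 2^3 = 8 truth assignments over (z1, z2, z3).
Check each against the 4 clauses (columns in the order z1, z2, z3):
  F F F  ✗ fails (z3 | z2)
  F F T  ✗ fails (~z3 | z2)
  F T F  ✓ satisfies all
  F T T  ✓ satisfies all
  T F F  ✗ fails (~z1 | z2)
  T F T  ✗ fails (~z1 | z2)
  T T F  ✓ satisfies all
  T T T  ✗ fails (~z3 | ~z1)
3 of the 8 rows are models.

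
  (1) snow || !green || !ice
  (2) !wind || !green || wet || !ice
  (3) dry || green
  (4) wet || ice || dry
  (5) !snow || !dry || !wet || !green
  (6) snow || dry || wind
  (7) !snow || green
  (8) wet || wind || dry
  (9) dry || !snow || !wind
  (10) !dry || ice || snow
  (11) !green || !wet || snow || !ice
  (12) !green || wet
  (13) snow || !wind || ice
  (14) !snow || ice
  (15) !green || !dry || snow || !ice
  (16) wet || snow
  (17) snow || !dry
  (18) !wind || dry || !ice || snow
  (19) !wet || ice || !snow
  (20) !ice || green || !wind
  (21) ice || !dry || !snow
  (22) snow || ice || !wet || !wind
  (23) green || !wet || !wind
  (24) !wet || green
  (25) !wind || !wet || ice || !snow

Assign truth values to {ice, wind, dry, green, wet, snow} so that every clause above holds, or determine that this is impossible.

Suppose dry = false.
Unit clause (green) forces green = true.
Unit clause (wet) forces wet = true.
Suppose snow = true.
Unit clause (!wind) forces wind = false.
Unit clause (ice) forces ice = true.
All clauses are satisfied.

ice ↦ true, wind ↦ false, dry ↦ false, green ↦ true, wet ↦ true, snow ↦ true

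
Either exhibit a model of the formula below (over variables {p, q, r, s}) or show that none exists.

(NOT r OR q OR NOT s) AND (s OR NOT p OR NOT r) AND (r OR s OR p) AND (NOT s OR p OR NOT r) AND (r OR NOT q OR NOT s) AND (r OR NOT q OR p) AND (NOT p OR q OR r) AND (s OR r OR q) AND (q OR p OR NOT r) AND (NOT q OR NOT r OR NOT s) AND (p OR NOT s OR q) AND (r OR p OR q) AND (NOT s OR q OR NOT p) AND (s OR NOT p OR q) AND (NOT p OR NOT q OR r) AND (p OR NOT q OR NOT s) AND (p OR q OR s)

Try r = true.
Try q = true.
From the singleton clause (NOT s), s = false.
From the singleton clause (NOT p), p = false.
This assignment satisfies each clause.

p: false, q: true, r: true, s: false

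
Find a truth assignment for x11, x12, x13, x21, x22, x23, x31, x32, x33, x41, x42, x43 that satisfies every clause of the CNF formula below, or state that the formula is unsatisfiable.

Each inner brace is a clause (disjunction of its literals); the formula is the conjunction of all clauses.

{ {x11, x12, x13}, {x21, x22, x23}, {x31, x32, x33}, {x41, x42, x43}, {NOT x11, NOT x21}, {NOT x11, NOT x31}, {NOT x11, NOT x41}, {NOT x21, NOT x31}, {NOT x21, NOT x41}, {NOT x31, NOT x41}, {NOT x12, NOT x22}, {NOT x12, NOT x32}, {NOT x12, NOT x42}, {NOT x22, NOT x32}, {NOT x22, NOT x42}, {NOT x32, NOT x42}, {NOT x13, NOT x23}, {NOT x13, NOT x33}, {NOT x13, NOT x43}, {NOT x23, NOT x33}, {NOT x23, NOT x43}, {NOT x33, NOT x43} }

UNSATISFIABLE

Branch on x11: set x11 = false.
Branch on x12: set x12 = true.
Unit clause (NOT x22) forces x22 = false.
Unit clause (NOT x32) forces x32 = false.
Unit clause (NOT x42) forces x42 = false.
Branch on x21: set x21 = true.
Unit clause (NOT x31) forces x31 = false.
Unit clause (x33) forces x33 = true.
Unit clause (NOT x41) forces x41 = false.
Unit clause (x43) forces x43 = true.
Now (NOT x43) is unsatisfied and unit — conflict.
That branch fails; take x21 = false instead.
Unit clause (x23) forces x23 = true.
Unit clause (NOT x13) forces x13 = false.
Unit clause (NOT x33) forces x33 = false.
Unit clause (x31) forces x31 = true.
Unit clause (NOT x41) forces x41 = false.
Unit clause (x43) forces x43 = true.
Now (NOT x43) is unsatisfied and unit — conflict.
Neither x21 = true nor x21 = false works.
That branch fails; take x12 = false instead.
Unit clause (x13) forces x13 = true.
Unit clause (NOT x23) forces x23 = false.
Unit clause (NOT x33) forces x33 = false.
Unit clause (NOT x43) forces x43 = false.
Branch on x21: set x21 = true.
Unit clause (NOT x31) forces x31 = false.
Unit clause (x32) forces x32 = true.
Unit clause (NOT x41) forces x41 = false.
Unit clause (x42) forces x42 = true.
Now (NOT x42) is unsatisfied and unit — conflict.
That branch fails; take x21 = false instead.
Unit clause (x22) forces x22 = true.
Unit clause (NOT x32) forces x32 = false.
Unit clause (x31) forces x31 = true.
Unit clause (NOT x41) forces x41 = false.
Unit clause (x42) forces x42 = true.
Now (NOT x42) is unsatisfied and unit — conflict.
Neither x21 = true nor x21 = false works.
Neither x12 = true nor x12 = false works.
That branch fails; take x11 = true instead.
Unit clause (NOT x21) forces x21 = false.
Unit clause (NOT x31) forces x31 = false.
Unit clause (NOT x41) forces x41 = false.
Branch on x22: set x22 = true.
Unit clause (NOT x12) forces x12 = false.
Unit clause (NOT x32) forces x32 = false.
Unit clause (x33) forces x33 = true.
Unit clause (NOT x42) forces x42 = false.
Unit clause (x43) forces x43 = true.
Now (NOT x43) is unsatisfied and unit — conflict.
That branch fails; take x22 = false instead.
Unit clause (x23) forces x23 = true.
Unit clause (NOT x13) forces x13 = false.
Unit clause (NOT x33) forces x33 = false.
Unit clause (x32) forces x32 = true.
Unit clause (NOT x12) forces x12 = false.
Unit clause (NOT x42) forces x42 = false.
Unit clause (x43) forces x43 = true.
Now (NOT x43) is unsatisfied and unit — conflict.
Neither x22 = true nor x22 = false works.
Neither x11 = true nor x11 = false works.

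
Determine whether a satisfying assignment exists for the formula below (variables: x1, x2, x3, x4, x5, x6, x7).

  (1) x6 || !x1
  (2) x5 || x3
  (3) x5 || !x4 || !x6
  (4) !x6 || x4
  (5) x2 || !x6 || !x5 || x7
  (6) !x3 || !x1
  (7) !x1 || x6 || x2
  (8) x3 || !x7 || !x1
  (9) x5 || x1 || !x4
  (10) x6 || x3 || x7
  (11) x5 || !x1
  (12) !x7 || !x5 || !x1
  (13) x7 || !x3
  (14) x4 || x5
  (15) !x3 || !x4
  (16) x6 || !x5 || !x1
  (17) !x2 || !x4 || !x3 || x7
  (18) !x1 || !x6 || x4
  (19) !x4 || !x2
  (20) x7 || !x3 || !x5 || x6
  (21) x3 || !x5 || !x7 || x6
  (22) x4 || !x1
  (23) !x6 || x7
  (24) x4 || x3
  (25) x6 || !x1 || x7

Yes

Try x6 = false.
Unit clause (!x1) forces x1 = false.
Try x5 = true.
Try x3 = true.
Unit clause (x7) forces x7 = true.
Unit clause (!x4) forces x4 = false.
Every clause is now satisfied; x2 is unconstrained.
A satisfying assignment: x1=false, x2=true, x3=true, x4=false, x5=true, x6=false, x7=true.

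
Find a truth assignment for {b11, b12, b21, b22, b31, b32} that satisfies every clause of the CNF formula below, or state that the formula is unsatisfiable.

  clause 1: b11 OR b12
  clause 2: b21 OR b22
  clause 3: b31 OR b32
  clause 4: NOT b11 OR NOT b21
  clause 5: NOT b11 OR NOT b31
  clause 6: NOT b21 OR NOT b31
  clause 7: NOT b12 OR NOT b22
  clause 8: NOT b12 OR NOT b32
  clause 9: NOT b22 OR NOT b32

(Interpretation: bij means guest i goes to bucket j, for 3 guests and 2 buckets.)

UNSATISFIABLE

Branch on b11: set b11 = true.
(NOT b21) alone gives b21 = false.
(b22) alone gives b22 = true.
(NOT b31) alone gives b31 = false.
(b32) alone gives b32 = true.
Now (NOT b32) is unsatisfied and unit — conflict.
That branch fails; take b11 = false instead.
(b12) alone gives b12 = true.
(NOT b22) alone gives b22 = false.
(b21) alone gives b21 = true.
(NOT b31) alone gives b31 = false.
(b32) alone gives b32 = true.
Now (NOT b32) is unsatisfied and unit — conflict.
Both values of b11 lead to a conflict.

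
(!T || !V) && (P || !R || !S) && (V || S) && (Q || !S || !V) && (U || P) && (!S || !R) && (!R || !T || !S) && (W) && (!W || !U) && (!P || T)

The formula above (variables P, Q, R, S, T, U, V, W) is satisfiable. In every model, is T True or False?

True

Suppose T = false.
Unit clause (W) forces W = true.
Unit clause (!U) forces U = false.
Unit clause (P) forces P = true.
But (!P) is also a unit clause — contradiction.
So every satisfying assignment has T = True.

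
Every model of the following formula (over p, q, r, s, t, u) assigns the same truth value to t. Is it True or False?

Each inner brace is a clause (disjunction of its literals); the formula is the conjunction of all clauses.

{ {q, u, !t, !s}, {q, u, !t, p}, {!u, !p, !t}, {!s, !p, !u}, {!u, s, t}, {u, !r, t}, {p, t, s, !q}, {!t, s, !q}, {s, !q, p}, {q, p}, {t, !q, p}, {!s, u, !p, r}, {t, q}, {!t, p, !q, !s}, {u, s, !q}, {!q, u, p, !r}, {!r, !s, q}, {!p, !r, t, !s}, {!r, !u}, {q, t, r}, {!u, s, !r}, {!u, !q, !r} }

True

Suppose t = false.
Unit clause (q) forces q = true.
Unit clause (p) forces p = true.
Case s = false:
Unit clause (!u) forces u = false.
Now (u) is unsatisfied and unit — conflict.
That branch fails; take s = true instead.
Unit clause (!u) forces u = false.
Unit clause (!r) forces r = false.
Now (r) is unsatisfied and unit — conflict.
Both values of s lead to a conflict.
So every satisfying assignment has t = True.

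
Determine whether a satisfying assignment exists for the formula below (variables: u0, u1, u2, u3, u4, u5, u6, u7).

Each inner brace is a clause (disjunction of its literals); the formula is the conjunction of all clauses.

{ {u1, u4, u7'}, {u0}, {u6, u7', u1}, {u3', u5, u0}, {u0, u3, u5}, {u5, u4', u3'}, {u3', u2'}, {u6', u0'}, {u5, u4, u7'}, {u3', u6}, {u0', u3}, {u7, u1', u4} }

No

(u0) alone gives u0 = 1.
(u6') alone gives u6 = 0.
(u3') alone gives u3 = 0.
But (u3) is also a unit clause — contradiction.
No assignment satisfies every clause.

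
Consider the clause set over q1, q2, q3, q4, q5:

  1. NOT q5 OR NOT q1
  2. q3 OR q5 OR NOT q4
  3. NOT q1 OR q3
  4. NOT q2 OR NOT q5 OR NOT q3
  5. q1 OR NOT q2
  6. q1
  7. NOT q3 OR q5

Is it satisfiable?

No, unsatisfiable

(q1) alone gives q1 = true.
(NOT q5) alone gives q5 = false.
(q3) alone gives q3 = true.
Now (NOT q3) is unsatisfied and unit — conflict.
No assignment satisfies every clause.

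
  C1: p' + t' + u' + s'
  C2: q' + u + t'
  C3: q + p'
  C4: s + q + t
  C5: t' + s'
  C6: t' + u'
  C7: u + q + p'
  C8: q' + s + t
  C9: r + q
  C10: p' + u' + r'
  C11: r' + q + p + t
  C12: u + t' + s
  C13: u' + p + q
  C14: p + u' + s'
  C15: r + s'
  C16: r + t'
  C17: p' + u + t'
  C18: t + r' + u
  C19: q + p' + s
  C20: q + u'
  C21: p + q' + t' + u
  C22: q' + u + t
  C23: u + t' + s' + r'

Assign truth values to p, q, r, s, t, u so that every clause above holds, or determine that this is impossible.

Suppose q = 1.
Suppose u = 1.
(t') alone gives t = 0.
(s) alone gives s = 1.
(p) alone gives p = 1.
(r') alone gives r = 0.
That conflicts with the unit clause (r).
So u must be the other value — set u = 0.
(t') alone gives t = 0.
That conflicts with the unit clause (t).
Either choice for u ends in contradiction.
So q must be the other value — set q = 0.
(p') alone gives p = 0.
(r) alone gives r = 1.
(t) alone gives t = 1.
(s') alone gives s = 0.
(u') alone gives u = 0.
That conflicts with the unit clause (u).
Either choice for q ends in contradiction.

UNSATISFIABLE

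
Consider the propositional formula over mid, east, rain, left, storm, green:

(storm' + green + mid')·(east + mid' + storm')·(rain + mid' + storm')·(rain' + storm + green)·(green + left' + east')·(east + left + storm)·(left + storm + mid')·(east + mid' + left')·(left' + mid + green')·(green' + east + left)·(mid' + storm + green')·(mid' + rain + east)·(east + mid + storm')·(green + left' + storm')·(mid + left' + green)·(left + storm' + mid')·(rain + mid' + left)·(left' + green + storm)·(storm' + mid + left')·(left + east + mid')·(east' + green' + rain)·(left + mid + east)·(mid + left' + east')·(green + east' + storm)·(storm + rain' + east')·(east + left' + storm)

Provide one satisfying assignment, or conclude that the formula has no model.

mid ↦ 1; east ↦ 1; rain ↦ 1; left ↦ 1; storm ↦ 1; green ↦ 1

Case storm = 1:
Case green = 1:
Case east = 1:
The clause (rain) is unit, so rain = 1.
Case left = 1:
The clause (mid) is unit, so mid = 1.
This assignment satisfies each clause.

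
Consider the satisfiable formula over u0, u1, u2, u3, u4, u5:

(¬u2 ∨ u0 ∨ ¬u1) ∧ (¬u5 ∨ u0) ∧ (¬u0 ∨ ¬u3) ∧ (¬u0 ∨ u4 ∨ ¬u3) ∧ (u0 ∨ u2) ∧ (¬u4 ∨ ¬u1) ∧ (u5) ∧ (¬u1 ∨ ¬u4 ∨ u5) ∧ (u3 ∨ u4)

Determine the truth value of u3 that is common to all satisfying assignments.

Suppose u3 = True.
The clause (¬u0) is unit, so u0 = False.
The clause (¬u5) is unit, so u5 = False.
But (u5) is also a unit clause — contradiction.
So every satisfying assignment has u3 = False.

False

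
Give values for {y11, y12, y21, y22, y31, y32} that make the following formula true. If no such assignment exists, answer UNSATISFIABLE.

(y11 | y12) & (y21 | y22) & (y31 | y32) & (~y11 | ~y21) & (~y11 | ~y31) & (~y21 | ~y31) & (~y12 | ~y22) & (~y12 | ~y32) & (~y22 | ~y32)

UNSATISFIABLE

Case y11 = 1:
(~y21) alone gives y21 = 0.
(y22) alone gives y22 = 1.
(~y31) alone gives y31 = 0.
(y32) alone gives y32 = 1.
Now (~y32) is unsatisfied and unit — conflict.
Undo y11 and try y11 = 0.
(y12) alone gives y12 = 1.
(~y22) alone gives y22 = 0.
(y21) alone gives y21 = 1.
(~y31) alone gives y31 = 0.
(y32) alone gives y32 = 1.
Now (~y32) is unsatisfied and unit — conflict.
Neither y11 = 1 nor y11 = 0 works.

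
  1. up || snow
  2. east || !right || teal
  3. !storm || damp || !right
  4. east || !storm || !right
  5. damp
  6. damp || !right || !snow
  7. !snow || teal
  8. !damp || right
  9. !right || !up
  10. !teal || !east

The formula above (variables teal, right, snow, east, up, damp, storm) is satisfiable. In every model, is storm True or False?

False

Suppose storm = true.
Unit clause (damp) forces damp = true.
Unit clause (right) forces right = true.
Unit clause (east) forces east = true.
Unit clause (!up) forces up = false.
Unit clause (snow) forces snow = true.
Unit clause (teal) forces teal = true.
That conflicts with the unit clause (!teal).
So every satisfying assignment has storm = False.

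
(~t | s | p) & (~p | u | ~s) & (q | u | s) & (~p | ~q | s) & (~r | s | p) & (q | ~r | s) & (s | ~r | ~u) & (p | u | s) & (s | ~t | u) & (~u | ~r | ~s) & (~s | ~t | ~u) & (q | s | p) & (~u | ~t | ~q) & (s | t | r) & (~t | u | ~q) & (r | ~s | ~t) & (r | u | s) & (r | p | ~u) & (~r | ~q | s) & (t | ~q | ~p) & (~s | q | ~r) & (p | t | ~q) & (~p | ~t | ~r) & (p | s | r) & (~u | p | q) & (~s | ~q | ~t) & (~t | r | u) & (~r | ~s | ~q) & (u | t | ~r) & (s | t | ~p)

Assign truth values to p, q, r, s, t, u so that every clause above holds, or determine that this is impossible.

Try t = 1.
Try s = 0.
Unit clause (p) forces p = 1.
Unit clause (~q) forces q = 0.
Unit clause (u) forces u = 1.
Unit clause (~r) forces r = 0.
This assignment satisfies each clause.

p: 1,  q: 0,  r: 0,  s: 0,  t: 1,  u: 1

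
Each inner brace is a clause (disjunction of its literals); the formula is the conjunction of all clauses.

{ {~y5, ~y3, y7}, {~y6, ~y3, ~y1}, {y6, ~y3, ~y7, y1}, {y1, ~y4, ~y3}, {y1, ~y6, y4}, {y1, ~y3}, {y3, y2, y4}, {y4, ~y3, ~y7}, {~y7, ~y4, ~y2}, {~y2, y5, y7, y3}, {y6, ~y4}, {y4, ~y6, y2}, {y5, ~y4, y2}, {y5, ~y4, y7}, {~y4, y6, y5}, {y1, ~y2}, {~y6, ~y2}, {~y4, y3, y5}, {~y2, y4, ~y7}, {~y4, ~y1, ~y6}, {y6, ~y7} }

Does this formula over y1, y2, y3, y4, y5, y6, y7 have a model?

Satisfiable

Branch on y1: set y1 = 0.
The clause (~y3) is unit, so y3 = 0.
The clause (~y2) is unit, so y2 = 0.
The clause (y4) is unit, so y4 = 1.
The clause (y6) is unit, so y6 = 1.
The clause (y5) is unit, so y5 = 1.
No clause remains; y7 is free.
A satisfying assignment: y1: 0,  y2: 0,  y3: 0,  y4: 1,  y5: 1,  y6: 1,  y7: 0.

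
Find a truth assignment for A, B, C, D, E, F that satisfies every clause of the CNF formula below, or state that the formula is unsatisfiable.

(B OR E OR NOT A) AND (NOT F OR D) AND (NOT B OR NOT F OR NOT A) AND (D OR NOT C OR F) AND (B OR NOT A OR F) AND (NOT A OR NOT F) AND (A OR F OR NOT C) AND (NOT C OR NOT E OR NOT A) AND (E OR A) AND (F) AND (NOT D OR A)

UNSATISFIABLE

Unit clause (F) forces F = true.
Unit clause (D) forces D = true.
Unit clause (NOT A) forces A = false.
But (A) is also a unit clause — contradiction.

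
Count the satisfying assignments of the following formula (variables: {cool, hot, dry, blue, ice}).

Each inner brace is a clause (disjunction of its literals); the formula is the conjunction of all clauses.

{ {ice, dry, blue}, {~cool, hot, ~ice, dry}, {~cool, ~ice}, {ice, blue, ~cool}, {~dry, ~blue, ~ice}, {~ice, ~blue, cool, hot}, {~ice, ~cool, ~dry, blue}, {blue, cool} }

9

There are 2^5 = 32 truth assignments over (cool, hot, dry, blue, ice).
Split on ice. With ice = 1, the clauses containing ice are satisfied and ~ice drops from the rest; 1 of the 2^4 = 16 assignments to the other variables satisfy what remains.
With ice = 0, by the same count on the reduced clause set, 8 assignments work.
(One model: cool=F, hot=F, dry=F, blue=T, ice=F.)
Total: 1 + 8 = 9.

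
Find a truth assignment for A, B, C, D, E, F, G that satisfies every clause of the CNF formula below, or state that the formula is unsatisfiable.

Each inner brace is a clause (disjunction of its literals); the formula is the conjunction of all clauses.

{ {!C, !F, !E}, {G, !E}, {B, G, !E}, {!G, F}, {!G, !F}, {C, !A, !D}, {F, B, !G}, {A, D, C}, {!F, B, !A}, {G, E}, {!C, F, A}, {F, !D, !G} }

Try G = true.
The clause (F) is unit, so F = true.
Now (!F) is unsatisfied and unit — conflict.
That branch fails; take G = false instead.
The clause (!E) is unit, so E = false.
Now (E) is unsatisfied and unit — conflict.
Both values of G lead to a conflict.

UNSATISFIABLE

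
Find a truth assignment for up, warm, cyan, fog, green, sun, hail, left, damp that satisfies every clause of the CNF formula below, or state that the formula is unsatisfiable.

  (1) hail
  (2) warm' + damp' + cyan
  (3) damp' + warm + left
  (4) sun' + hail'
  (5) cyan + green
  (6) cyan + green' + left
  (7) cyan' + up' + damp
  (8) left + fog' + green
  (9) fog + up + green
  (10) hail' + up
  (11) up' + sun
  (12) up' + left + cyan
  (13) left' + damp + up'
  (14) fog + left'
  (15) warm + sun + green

UNSATISFIABLE

Unit clause (hail) forces hail = 1.
Unit clause (sun') forces sun = 0.
Unit clause (up) forces up = 1.
That conflicts with the unit clause (up').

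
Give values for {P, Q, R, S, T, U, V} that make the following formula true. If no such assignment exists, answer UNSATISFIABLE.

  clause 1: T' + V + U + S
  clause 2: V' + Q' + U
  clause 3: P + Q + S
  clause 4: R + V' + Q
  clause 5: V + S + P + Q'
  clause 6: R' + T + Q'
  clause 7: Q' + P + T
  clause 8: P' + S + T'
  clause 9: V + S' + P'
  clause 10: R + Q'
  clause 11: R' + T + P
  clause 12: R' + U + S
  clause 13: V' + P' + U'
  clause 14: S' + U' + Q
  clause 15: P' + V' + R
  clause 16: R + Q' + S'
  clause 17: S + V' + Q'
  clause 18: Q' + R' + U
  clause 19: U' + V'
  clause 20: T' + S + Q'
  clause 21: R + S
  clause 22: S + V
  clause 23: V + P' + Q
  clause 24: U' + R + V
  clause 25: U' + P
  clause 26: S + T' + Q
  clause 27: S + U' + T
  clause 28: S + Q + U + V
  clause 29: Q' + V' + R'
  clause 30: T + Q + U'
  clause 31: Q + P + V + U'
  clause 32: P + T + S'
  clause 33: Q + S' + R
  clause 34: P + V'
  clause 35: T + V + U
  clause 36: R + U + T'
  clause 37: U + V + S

P: 1; Q: 0; R: 1; S: 1; T: 1; U: 0; V: 1

Case R = 1:
Case T = 1:
Case P = 1:
The clause (S) is unit, so S = 1.
The clause (V) is unit, so V = 1.
The clause (U') is unit, so U = 0.
The clause (Q') is unit, so Q = 0.
This assignment satisfies each clause.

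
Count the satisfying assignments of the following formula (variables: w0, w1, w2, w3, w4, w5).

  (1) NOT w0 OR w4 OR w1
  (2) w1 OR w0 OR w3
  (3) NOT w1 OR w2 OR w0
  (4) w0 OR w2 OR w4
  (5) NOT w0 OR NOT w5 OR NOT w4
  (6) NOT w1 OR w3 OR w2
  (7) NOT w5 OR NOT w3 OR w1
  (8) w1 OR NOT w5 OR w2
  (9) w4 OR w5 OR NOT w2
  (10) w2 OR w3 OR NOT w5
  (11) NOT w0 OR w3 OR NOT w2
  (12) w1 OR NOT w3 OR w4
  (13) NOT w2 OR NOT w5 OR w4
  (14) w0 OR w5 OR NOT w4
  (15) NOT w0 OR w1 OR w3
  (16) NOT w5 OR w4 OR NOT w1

7

There are 2^6 = 64 truth assignments over (w0, w1, w2, w3, w4, w5).
Split on w2. With w2 = true, the clauses containing w2 are satisfied and NOT w2 drops from the rest; 4 of the 2^5 = 32 assignments to the other variables satisfy what remains.
With w2 = false, by the same count on the reduced clause set, 3 assignments work.
(One model: w0=F, w1=T, w2=T, w3=F, w4=T, w5=T.)
Total: 4 + 3 = 7.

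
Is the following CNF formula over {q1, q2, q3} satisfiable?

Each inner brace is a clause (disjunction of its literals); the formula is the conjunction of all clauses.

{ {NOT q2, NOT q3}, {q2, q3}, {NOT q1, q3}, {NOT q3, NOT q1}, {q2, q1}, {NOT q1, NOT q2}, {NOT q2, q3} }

No, unsatisfiable

Suppose q2 = false.
The clause (q3) is unit, so q3 = true.
The clause (NOT q1) is unit, so q1 = false.
But (q1) is also a unit clause — contradiction.
So q2 must be the other value — set q2 = true.
The clause (NOT q3) is unit, so q3 = false.
But (q3) is also a unit clause — contradiction.
Either choice for q2 ends in contradiction.
No assignment satisfies every clause.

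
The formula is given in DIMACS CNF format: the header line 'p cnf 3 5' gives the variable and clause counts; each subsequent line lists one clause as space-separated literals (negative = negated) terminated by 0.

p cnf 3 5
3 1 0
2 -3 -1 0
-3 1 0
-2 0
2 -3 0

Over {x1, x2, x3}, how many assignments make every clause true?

1

There are 2^3 = 8 truth assignments over (x1, x2, x3).
Split on x1. With x1 = True, the clauses containing x1 are satisfied and ¬x1 drops from the rest; 1 of the 2^2 = 4 assignments to the other variables satisfy what remains.
With x1 = False, by the same count on the reduced clause set, 0 assignments work.
Total: 1 + 0 = 1.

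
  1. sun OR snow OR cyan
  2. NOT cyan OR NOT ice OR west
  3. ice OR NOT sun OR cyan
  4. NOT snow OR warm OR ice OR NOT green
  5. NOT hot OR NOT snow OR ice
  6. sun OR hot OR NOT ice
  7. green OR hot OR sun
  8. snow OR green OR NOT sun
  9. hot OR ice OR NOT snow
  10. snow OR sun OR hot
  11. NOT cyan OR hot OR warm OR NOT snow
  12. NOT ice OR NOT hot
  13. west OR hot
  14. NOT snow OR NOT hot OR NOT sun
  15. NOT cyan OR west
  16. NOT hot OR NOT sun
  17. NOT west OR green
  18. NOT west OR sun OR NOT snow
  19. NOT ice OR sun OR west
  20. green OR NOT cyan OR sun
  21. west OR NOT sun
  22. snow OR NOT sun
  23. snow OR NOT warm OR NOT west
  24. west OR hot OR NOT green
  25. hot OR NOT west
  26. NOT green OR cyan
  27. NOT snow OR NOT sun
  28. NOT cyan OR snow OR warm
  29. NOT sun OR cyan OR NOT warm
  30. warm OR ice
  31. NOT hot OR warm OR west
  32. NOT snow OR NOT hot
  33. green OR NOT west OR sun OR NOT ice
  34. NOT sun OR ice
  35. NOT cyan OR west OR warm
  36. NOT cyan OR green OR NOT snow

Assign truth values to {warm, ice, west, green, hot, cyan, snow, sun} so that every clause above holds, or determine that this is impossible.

Branch on ice: set ice = false.
The clause (warm) is unit, so warm = true.
The clause (NOT sun) is unit, so sun = false.
Branch on snow: set snow = true.
The clause (NOT hot) is unit, so hot = false.
Now (hot) is unsatisfied and unit — conflict.
Undo snow and try snow = false.
The clause (cyan) is unit, so cyan = true.
The clause (hot) is unit, so hot = true.
The clause (west) is unit, so west = true.
Now (NOT west) is unsatisfied and unit — conflict.
Both values of snow lead to a conflict.
Undo ice and try ice = true.
The clause (NOT hot) is unit, so hot = false.
The clause (sun) is unit, so sun = true.
The clause (west) is unit, so west = true.
Now (NOT west) is unsatisfied and unit — conflict.
Both values of ice lead to a conflict.

UNSATISFIABLE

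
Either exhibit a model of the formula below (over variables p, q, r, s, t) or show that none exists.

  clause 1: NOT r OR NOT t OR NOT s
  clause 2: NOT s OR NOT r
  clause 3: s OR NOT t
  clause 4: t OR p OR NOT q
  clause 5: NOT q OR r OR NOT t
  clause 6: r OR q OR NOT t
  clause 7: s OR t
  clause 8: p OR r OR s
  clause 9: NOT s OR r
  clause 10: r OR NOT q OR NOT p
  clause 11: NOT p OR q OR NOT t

Try s = false.
From the singleton clause (NOT t), t = false.
But (t) is also a unit clause — contradiction.
Undo s and try s = true.
From the singleton clause (NOT r), r = false.
But (r) is also a unit clause — contradiction.
Either choice for s ends in contradiction.

UNSATISFIABLE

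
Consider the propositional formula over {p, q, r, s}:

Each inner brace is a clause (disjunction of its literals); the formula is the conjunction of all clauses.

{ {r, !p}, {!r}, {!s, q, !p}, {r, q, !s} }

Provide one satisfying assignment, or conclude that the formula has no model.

p=false; q=true; r=false; s=true

(!r) alone gives r = false.
(!p) alone gives p = false.
Case q = true:
All clauses hold; s can take either value.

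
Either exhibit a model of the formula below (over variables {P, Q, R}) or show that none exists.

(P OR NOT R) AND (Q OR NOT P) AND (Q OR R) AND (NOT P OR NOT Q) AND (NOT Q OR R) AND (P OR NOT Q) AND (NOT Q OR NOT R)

UNSATISFIABLE

Case P = true:
(Q) alone gives Q = true.
Now (NOT Q) is unsatisfied and unit — conflict.
So P must be the other value — set P = false.
(NOT R) alone gives R = false.
(Q) alone gives Q = true.
Now (NOT Q) is unsatisfied and unit — conflict.
Neither P = true nor P = false works.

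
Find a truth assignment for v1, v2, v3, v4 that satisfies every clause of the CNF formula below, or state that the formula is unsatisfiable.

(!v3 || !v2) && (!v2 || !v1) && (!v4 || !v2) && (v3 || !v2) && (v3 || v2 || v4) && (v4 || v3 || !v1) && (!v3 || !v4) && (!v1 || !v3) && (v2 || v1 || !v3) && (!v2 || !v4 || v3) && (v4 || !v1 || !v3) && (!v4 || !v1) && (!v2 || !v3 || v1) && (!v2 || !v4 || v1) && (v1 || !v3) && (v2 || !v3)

Case v3 = false:
From the singleton clause (!v2), v2 = false.
From the singleton clause (v4), v4 = true.
From the singleton clause (!v1), v1 = false.
All clauses are satisfied.

v1=false,  v2=false,  v3=false,  v4=true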